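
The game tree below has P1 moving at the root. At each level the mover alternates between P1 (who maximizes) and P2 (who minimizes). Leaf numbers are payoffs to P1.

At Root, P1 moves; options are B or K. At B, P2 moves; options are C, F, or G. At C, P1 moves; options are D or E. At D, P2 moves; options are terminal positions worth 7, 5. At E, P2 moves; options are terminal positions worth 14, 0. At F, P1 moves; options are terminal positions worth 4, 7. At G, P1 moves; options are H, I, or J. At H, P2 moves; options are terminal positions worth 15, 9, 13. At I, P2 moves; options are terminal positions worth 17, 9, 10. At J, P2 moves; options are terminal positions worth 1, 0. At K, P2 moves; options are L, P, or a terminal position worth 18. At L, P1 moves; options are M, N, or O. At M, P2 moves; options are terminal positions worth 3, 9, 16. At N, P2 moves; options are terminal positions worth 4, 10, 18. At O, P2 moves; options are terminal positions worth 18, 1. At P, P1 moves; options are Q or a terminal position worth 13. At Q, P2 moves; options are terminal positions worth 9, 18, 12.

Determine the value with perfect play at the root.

5

D (P2): min(7, 5) = 5
E (P2): min(14, 0) = 0
C (P1): max(5, 0) = 5
F (P1): max(4, 7) = 7
H (P2): min(15, 9, 13) = 9
I (P2): min(17, 9, 10) = 9
J (P2): min(1, 0) = 0
G (P1): max(9, 9, 0) = 9
B (P2): min(5, 7, 9) = 5
M (P2): min(3, 9, 16) = 3
N (P2): min(4, 10, 18) = 4
O (P2): min(18, 1) = 1
L (P1): max(3, 4, 1) = 4
Q (P2): min(9, 18, 12) = 9
P (P1): max(9, 13) = 13
K (P2): min(4, 13, 18) = 4
Root (P1): max(5, 4) = 5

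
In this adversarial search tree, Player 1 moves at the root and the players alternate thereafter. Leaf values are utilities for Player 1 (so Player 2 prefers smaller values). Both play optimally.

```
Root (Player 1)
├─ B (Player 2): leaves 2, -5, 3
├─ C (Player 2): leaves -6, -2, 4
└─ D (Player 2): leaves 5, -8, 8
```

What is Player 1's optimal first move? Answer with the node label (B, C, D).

B

B (Player 2): min(2, -5, 3) = -5
C (Player 2): min(-6, -2, 4) = -6
D (Player 2): min(5, -8, 8) = -8
Root (Player 1): max(-5, -6, -8) = -5
Player 1 picks the child with the highest value: B (value -5).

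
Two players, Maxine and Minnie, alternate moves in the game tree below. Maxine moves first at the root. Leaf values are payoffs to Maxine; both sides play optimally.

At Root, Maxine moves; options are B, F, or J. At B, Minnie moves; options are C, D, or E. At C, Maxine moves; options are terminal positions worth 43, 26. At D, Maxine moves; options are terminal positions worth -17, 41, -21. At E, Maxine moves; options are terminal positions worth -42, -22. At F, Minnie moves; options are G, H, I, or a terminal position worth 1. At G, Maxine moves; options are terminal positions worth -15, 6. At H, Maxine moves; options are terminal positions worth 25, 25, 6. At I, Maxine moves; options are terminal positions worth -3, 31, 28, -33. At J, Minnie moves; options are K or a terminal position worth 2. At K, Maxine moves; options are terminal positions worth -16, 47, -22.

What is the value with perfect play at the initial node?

C (Maxine): max(43, 26) = 43
D (Maxine): max(-17, 41, -21) = 41
E (Maxine): max(-42, -22) = -22
B (Minnie): min(43, 41, -22) = -22
G (Maxine): max(-15, 6) = 6
H (Maxine): max(25, 25, 6) = 25
I (Maxine): max(-3, 31, 28, -33) = 31
F (Minnie): min(6, 25, 31, 1) = 1
K (Maxine): max(-16, 47, -22) = 47
J (Minnie): min(47, 2) = 2
Root (Maxine): max(-22, 1, 2) = 2

2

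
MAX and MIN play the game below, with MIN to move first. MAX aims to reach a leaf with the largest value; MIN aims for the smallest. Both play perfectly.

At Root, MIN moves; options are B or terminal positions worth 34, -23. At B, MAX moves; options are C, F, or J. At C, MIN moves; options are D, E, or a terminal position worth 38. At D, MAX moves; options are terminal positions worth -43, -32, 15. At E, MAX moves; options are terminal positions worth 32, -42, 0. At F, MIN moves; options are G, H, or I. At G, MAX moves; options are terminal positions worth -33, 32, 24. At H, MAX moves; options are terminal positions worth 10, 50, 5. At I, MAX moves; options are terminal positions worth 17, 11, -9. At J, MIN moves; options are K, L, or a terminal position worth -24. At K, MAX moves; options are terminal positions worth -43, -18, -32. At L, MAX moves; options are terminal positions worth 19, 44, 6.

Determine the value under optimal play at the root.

D (MAX): max(-43, -32, 15) = 15
E (MAX): max(32, -42, 0) = 32
C (MIN): min(15, 32, 38) = 15
G (MAX): max(-33, 32, 24) = 32
H (MAX): max(10, 50, 5) = 50
I (MAX): max(17, 11, -9) = 17
F (MIN): min(32, 50, 17) = 17
K (MAX): max(-43, -18, -32) = -18
L (MAX): max(19, 44, 6) = 44
J (MIN): min(-18, 44, -24) = -24
B (MAX): max(15, 17, -24) = 17
Root (MIN): min(17, 34, -23) = -23

-23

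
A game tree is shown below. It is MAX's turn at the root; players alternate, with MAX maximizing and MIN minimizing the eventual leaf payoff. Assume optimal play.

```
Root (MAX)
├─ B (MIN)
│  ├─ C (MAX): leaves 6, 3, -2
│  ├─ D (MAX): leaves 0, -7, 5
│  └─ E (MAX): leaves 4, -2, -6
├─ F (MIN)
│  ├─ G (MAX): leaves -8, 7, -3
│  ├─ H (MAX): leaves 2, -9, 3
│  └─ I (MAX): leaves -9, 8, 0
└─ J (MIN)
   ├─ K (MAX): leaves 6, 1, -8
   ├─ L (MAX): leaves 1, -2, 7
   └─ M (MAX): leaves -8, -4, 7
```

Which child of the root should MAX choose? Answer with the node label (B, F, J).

J

C (MAX): max(6, 3, -2) = 6
D (MAX): max(0, -7, 5) = 5
E (MAX): max(4, -2, -6) = 4
B (MIN): min(6, 5, 4) = 4
G (MAX): max(-8, 7, -3) = 7
H (MAX): max(2, -9, 3) = 3
I (MAX): max(-9, 8, 0) = 8
F (MIN): min(7, 3, 8) = 3
K (MAX): max(6, 1, -8) = 6
L (MAX): max(1, -2, 7) = 7
M (MAX): max(-8, -4, 7) = 7
J (MIN): min(6, 7, 7) = 6
Root (MAX): max(4, 3, 6) = 6
MAX picks the child with the highest value: J (value 6).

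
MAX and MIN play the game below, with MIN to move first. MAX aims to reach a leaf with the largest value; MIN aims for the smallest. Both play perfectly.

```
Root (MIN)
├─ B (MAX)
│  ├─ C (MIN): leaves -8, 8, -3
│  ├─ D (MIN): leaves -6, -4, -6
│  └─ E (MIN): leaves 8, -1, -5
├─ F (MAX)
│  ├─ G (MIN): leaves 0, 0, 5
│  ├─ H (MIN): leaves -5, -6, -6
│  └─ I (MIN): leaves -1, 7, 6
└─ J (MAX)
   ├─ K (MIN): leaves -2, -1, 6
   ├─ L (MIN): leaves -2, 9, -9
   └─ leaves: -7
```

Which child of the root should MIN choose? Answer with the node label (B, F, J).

B

C (MIN): min(-8, 8, -3) = -8
D (MIN): min(-6, -4, -6) = -6
E (MIN): min(8, -1, -5) = -5
B (MAX): max(-8, -6, -5) = -5
G (MIN): min(0, 0, 5) = 0
H (MIN): min(-5, -6, -6) = -6
I (MIN): min(-1, 7, 6) = -1
F (MAX): max(0, -6, -1) = 0
K (MIN): min(-2, -1, 6) = -2
L (MIN): min(-2, 9, -9) = -9
J (MAX): max(-2, -9, -7) = -2
Root (MIN): min(-5, 0, -2) = -5
MIN picks the child with the lowest value: B (value -5).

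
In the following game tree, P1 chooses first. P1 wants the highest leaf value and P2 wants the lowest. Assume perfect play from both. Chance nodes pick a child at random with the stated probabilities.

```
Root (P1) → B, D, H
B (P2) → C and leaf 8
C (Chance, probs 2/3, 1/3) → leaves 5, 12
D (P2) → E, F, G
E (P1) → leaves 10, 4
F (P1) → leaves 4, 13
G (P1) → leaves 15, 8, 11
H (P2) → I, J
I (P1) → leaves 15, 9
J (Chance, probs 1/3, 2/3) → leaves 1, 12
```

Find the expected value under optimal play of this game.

10

C (Chance): 2/3·5 + 1/3·12 = 7.33
B (P2): min(7.33, 8) = 7.33
E (P1): max(10, 4) = 10
F (P1): max(4, 13) = 13
G (P1): max(15, 8, 11) = 15
D (P2): min(10, 13, 15) = 10
I (P1): max(15, 9) = 15
J (Chance): 1/3·1 + 2/3·12 = 8.33
H (P2): min(15, 8.33) = 8.33
Root (P1): max(7.33, 10, 8.33) = 10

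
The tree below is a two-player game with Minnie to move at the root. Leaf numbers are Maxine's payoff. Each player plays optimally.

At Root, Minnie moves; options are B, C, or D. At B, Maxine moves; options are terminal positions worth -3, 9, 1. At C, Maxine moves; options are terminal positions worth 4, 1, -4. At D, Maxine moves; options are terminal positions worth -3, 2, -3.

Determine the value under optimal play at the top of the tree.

B (Maxine): max(-3, 9, 1) = 9
C (Maxine): max(4, 1, -4) = 4
D (Maxine): max(-3, 2, -3) = 2
Root (Minnie): min(9, 4, 2) = 2

2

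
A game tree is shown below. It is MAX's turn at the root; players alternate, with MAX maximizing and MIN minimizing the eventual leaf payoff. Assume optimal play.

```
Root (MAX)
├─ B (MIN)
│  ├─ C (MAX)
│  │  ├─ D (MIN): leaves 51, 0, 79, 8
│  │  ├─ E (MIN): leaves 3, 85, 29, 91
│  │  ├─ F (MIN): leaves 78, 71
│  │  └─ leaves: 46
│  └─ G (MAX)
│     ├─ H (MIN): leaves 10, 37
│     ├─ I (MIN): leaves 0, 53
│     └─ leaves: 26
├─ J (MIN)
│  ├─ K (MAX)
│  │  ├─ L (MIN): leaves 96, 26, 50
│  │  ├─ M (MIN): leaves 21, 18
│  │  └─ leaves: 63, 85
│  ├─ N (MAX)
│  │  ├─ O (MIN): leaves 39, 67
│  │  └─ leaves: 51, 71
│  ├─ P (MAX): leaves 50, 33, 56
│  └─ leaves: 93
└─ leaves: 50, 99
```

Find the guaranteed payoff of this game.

99

D (MIN): min(51, 0, 79, 8) = 0
E (MIN): min(3, 85, 29, 91) = 3
F (MIN): min(78, 71) = 71
C (MAX): max(0, 3, 71, 46) = 71
H (MIN): min(10, 37) = 10
I (MIN): min(0, 53) = 0
G (MAX): max(10, 0, 26) = 26
B (MIN): min(71, 26) = 26
L (MIN): min(96, 26, 50) = 26
M (MIN): min(21, 18) = 18
K (MAX): max(26, 18, 63, 85) = 85
O (MIN): min(39, 67) = 39
N (MAX): max(39, 51, 71) = 71
P (MAX): max(50, 33, 56) = 56
J (MIN): min(85, 71, 56, 93) = 56
Root (MAX): max(26, 56, 50, 99) = 99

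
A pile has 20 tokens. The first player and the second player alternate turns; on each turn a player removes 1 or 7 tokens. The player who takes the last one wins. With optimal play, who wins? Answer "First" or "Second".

Second

Positions where the player to move wins (W) vs loses (L):
i:   0  1  2  3  4  5  6  7  8  9 10 11 12 13 14 15 16 17 18 19 20
     L  W  L  W  L  W  L  W  L  W  L  W  L  W  L  W  L  W  L  W  L
Position 20 is L, so the second player wins.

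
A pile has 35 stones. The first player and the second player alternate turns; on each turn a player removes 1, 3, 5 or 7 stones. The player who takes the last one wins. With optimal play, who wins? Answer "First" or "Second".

Mark each pile size as W (mover wins) or L (mover loses):
i:   0  1  2  3  4  5  6  7  8  9 10 11 12 13 14 15 16 17 18 19 20 21 22 23 24 25 26 27 28 29 30 31 32 33 34 35
     L  W  L  W  L  W  L  W  L  W  L  W  L  W  L  W  L  W  L  W  L  W  L  W  L  W  L  W  L  W  L  W  L  W  L  W
Position 35 is W, so the first player wins.

First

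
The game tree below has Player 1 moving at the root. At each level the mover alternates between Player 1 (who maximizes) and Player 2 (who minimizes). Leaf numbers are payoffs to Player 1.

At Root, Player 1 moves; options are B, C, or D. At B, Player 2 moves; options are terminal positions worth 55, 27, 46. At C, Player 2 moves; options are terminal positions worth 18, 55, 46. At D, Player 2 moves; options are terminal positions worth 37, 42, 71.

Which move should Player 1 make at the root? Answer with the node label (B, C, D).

D

B (Player 2): min(55, 27, 46) = 27
C (Player 2): min(18, 55, 46) = 18
D (Player 2): min(37, 42, 71) = 37
Root (Player 1): max(27, 18, 37) = 37
Player 1 picks the child with the highest value: D (value 37).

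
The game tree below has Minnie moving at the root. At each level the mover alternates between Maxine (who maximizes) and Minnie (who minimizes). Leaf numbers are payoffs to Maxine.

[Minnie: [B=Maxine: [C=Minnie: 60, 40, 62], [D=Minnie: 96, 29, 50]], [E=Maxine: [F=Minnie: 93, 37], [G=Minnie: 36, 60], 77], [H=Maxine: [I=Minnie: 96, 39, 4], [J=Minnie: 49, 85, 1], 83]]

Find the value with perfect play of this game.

40

C (Minnie): min(60, 40, 62) = 40
D (Minnie): min(96, 29, 50) = 29
B (Maxine): max(40, 29) = 40
F (Minnie): min(93, 37) = 37
G (Minnie): min(36, 60) = 36
E (Maxine): max(37, 36, 77) = 77
I (Minnie): min(96, 39, 4) = 4
J (Minnie): min(49, 85, 1) = 1
H (Maxine): max(4, 1, 83) = 83
Root (Minnie): min(40, 77, 83) = 40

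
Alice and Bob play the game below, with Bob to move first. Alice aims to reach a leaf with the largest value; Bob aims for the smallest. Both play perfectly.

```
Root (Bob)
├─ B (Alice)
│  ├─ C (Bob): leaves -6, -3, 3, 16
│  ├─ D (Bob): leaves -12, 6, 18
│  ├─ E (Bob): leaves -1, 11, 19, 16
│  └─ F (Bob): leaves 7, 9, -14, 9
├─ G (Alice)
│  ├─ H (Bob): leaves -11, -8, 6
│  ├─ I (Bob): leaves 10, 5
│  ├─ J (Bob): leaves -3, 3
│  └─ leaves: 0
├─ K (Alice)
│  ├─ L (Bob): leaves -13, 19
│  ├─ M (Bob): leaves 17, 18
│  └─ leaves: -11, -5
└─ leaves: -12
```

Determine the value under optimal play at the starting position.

C (Bob): min(-6, -3, 3, 16) = -6
D (Bob): min(-12, 6, 18) = -12
E (Bob): min(-1, 11, 19, 16) = -1
F (Bob): min(7, 9, -14, 9) = -14
B (Alice): max(-6, -12, -1, -14) = -1
H (Bob): min(-11, -8, 6) = -11
I (Bob): min(10, 5) = 5
J (Bob): min(-3, 3) = -3
G (Alice): max(-11, 5, -3, 0) = 5
L (Bob): min(-13, 19) = -13
M (Bob): min(17, 18) = 17
K (Alice): max(-13, 17, -11, -5) = 17
Root (Bob): min(-1, 5, 17, -12) = -12

-12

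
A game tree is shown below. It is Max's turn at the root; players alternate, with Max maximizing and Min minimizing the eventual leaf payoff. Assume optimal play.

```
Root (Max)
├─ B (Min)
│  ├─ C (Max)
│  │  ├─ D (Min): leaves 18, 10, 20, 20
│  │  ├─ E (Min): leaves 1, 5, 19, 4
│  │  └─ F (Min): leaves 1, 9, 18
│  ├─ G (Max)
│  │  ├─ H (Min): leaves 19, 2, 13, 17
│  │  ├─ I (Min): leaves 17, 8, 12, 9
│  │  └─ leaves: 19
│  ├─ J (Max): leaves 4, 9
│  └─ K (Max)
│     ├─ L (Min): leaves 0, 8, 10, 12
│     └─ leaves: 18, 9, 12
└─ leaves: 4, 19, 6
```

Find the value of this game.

D (Min): min(18, 10, 20, 20) = 10
E (Min): min(1, 5, 19, 4) = 1
F (Min): min(1, 9, 18) = 1
C (Max): max(10, 1, 1) = 10
H (Min): min(19, 2, 13, 17) = 2
I (Min): min(17, 8, 12, 9) = 8
G (Max): max(2, 8, 19) = 19
J (Max): max(4, 9) = 9
L (Min): min(0, 8, 10, 12) = 0
K (Max): max(0, 18, 9, 12) = 18
B (Min): min(10, 19, 9, 18) = 9
Root (Max): max(9, 4, 19, 6) = 19

19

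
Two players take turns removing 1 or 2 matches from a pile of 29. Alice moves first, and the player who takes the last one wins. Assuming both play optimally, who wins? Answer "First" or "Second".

First

W/L table (W = player to move can force a win):
i:   0  1  2  3  4  5  6  7  8  9 10 11 12 13 14 15 16 17 18 19 20 21 22 23 24 25 26 27 28 29
     L  W  W  L  W  W  L  W  W  L  W  W  L  W  W  L  W  W  L  W  W  L  W  W  L  W  W  L  W  W
Position 29 is W, so the first player wins.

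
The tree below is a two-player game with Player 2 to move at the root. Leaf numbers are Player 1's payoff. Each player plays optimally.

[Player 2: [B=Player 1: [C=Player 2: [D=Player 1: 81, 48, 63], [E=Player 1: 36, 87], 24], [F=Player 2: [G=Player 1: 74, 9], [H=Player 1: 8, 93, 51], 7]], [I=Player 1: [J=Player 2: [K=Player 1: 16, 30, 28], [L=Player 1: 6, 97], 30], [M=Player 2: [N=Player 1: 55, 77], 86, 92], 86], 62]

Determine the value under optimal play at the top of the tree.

24

D (Player 1): max(81, 48, 63) = 81
E (Player 1): max(36, 87) = 87
C (Player 2): min(81, 87, 24) = 24
G (Player 1): max(74, 9) = 74
H (Player 1): max(8, 93, 51) = 93
F (Player 2): min(74, 93, 7) = 7
B (Player 1): max(24, 7) = 24
K (Player 1): max(16, 30, 28) = 30
L (Player 1): max(6, 97) = 97
J (Player 2): min(30, 97, 30) = 30
N (Player 1): max(55, 77) = 77
M (Player 2): min(77, 86, 92) = 77
I (Player 1): max(30, 77, 86) = 86
Root (Player 2): min(24, 86, 62) = 24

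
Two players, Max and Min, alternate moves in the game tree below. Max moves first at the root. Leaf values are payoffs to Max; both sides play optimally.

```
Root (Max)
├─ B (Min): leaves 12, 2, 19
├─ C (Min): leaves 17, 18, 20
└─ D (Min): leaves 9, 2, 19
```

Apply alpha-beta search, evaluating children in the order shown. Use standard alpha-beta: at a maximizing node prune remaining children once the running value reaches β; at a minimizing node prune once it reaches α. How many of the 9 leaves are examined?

B [α=-∞,β=+∞]: v=2
C [α=2,β=+∞]: v=17
D [α=17,β=+∞]: v=9 after child 1 ≤ α → α-cutoff, skip 2
Root [α=-∞,β=+∞]: v=17
Leaves evaluated: 7 of 9.

7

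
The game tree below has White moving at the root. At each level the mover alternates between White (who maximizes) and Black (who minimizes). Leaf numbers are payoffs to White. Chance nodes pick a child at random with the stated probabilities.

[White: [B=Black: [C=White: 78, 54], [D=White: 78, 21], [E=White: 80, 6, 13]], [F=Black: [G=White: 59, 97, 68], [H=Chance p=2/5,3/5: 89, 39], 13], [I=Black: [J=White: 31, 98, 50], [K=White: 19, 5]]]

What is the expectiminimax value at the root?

78

C (White): max(78, 54) = 78
D (White): max(78, 21) = 78
E (White): max(80, 6, 13) = 80
B (Black): min(78, 78, 80) = 78
G (White): max(59, 97, 68) = 97
H (Chance): 2/5·89 + 3/5·39 = 59
F (Black): min(97, 59, 13) = 13
J (White): max(31, 98, 50) = 98
K (White): max(19, 5) = 19
I (Black): min(98, 19) = 19
Root (White): max(78, 13, 19) = 78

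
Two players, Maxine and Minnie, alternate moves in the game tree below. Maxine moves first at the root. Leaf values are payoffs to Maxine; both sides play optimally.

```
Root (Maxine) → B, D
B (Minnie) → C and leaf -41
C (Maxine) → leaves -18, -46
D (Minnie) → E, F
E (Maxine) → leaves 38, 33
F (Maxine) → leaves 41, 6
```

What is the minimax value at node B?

C: max(-18, -46) = -18
B: min(-18, -41) = -41

-41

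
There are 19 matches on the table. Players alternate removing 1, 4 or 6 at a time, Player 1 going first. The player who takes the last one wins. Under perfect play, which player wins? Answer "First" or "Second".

Positions where the player to move wins (W) vs loses (L):
i:   0  1  2  3  4  5  6  7  8  9 10 11 12 13 14 15 16 17 18 19
     L  W  L  W  W  L  W  L  W  W  L  W  L  W  W  L  W  L  W  W
Position 19 is W, so the first player wins.

First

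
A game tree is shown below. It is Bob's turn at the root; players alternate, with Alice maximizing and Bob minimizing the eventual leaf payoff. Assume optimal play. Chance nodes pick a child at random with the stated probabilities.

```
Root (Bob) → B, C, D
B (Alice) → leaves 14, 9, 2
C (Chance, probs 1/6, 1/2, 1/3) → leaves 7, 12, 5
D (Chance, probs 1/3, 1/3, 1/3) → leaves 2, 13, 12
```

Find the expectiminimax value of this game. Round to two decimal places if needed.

B (Alice): max(14, 9, 2) = 14
C (Chance): 1/6·7 + 1/2·12 + 1/3·5 = 8.83
D (Chance): 1/3·2 + 1/3·13 + 1/3·12 = 9
Root (Bob): min(14, 8.83, 9) = 8.83

8.83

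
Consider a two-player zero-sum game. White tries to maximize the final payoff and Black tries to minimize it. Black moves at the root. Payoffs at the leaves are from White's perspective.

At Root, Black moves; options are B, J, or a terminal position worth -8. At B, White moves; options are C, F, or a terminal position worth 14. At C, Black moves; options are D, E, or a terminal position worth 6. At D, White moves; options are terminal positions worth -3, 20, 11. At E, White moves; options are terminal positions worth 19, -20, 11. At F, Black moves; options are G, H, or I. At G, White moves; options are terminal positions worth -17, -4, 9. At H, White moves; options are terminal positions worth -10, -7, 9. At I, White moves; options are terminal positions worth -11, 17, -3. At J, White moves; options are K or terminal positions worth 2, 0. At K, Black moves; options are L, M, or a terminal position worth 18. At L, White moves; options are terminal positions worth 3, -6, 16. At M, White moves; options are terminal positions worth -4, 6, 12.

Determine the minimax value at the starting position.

-8

D (White): max(-3, 20, 11) = 20
E (White): max(19, -20, 11) = 19
C (Black): min(20, 19, 6) = 6
G (White): max(-17, -4, 9) = 9
H (White): max(-10, -7, 9) = 9
I (White): max(-11, 17, -3) = 17
F (Black): min(9, 9, 17) = 9
B (White): max(6, 9, 14) = 14
L (White): max(3, -6, 16) = 16
M (White): max(-4, 6, 12) = 12
K (Black): min(16, 12, 18) = 12
J (White): max(12, 2, 0) = 12
Root (Black): min(14, 12, -8) = -8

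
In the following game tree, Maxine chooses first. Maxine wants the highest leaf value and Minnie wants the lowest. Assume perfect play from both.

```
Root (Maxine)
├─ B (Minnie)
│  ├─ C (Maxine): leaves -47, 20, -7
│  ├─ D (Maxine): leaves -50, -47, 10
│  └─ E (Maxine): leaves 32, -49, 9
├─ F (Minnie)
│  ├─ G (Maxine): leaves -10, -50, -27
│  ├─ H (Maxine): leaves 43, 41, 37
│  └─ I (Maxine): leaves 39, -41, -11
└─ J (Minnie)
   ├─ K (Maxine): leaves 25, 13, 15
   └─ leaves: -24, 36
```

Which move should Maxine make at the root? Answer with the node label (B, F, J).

B

C (Maxine): max(-47, 20, -7) = 20
D (Maxine): max(-50, -47, 10) = 10
E (Maxine): max(32, -49, 9) = 32
B (Minnie): min(20, 10, 32) = 10
G (Maxine): max(-10, -50, -27) = -10
H (Maxine): max(43, 41, 37) = 43
I (Maxine): max(39, -41, -11) = 39
F (Minnie): min(-10, 43, 39) = -10
K (Maxine): max(25, 13, 15) = 25
J (Minnie): min(25, -24, 36) = -24
Root (Maxine): max(10, -10, -24) = 10
Maxine picks the child with the highest value: B (value 10).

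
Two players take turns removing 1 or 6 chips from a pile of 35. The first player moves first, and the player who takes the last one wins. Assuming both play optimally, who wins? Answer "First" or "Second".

Compute winning (W) and losing (L) positions by backward induction:
i:   0  1  2  3  4  5  6  7  8  9 10 11 12 13 14 15 16 17 18 19 20 21 22 23 24 25 26 27 28 29 30 31 32 33 34 35
     L  W  L  W  L  W  W  L  W  L  W  L  W  W  L  W  L  W  L  W  W  L  W  L  W  L  W  W  L  W  L  W  L  W  W  L
Position 35 is L, so the second player wins.

Second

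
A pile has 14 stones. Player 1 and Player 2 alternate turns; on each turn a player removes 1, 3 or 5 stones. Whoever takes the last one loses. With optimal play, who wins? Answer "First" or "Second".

First

i:   0  1  2  3  4  5  6  7  8  9 10 11 12 13 14
     W  L  W  L  W  L  W  L  W  L  W  L  W  L  W
Position 14 is W, so the first player wins.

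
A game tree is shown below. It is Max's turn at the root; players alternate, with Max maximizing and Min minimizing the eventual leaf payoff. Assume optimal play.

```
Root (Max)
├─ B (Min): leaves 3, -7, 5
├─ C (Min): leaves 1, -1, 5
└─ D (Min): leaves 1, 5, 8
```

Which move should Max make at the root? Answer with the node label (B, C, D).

D

B (Min): min(3, -7, 5) = -7
C (Min): min(1, -1, 5) = -1
D (Min): min(1, 5, 8) = 1
Root (Max): max(-7, -1, 1) = 1
Max picks the child with the highest value: D (value 1).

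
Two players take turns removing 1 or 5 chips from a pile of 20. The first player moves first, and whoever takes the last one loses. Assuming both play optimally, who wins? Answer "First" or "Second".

First

i:   0  1  2  3  4  5  6  7  8  9 10 11 12 13 14 15 16 17 18 19 20
     W  L  W  L  W  L  W  L  W  L  W  L  W  L  W  L  W  L  W  L  W
Position 20 is W, so the first player wins.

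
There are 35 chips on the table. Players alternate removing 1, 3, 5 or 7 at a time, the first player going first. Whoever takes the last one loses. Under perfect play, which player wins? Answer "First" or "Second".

Second

Positions where the player to move wins (W) vs loses (L):
i:   0  1  2  3  4  5  6  7  8  9 10 11 12 13 14 15 16 17 18 19 20 21 22 23 24 25 26 27 28 29 30 31 32 33 34 35
     W  L  W  L  W  L  W  L  W  L  W  L  W  L  W  L  W  L  W  L  W  L  W  L  W  L  W  L  W  L  W  L  W  L  W  L
Position 35 is L, so the second player wins.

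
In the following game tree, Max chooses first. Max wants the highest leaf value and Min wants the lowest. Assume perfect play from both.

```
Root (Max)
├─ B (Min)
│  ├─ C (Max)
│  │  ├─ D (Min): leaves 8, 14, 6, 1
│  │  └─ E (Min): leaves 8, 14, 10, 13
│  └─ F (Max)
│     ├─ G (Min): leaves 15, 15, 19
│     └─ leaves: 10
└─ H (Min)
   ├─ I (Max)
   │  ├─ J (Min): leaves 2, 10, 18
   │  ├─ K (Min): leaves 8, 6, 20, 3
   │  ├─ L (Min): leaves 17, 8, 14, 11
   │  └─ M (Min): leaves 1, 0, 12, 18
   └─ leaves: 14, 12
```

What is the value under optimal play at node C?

D: min(8, 14, 6, 1) = 1
E: min(8, 14, 10, 13) = 8
C: max(1, 8) = 8

8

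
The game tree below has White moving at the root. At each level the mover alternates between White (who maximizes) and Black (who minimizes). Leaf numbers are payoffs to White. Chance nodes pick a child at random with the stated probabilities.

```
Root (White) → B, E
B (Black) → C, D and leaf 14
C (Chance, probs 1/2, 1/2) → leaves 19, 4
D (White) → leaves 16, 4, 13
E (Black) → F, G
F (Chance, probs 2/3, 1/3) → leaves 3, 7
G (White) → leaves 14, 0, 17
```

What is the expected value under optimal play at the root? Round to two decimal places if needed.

11.5

C (Chance): 1/2·19 + 1/2·4 = 11.5
D (White): max(16, 4, 13) = 16
B (Black): min(11.5, 16, 14) = 11.5
F (Chance): 2/3·3 + 1/3·7 = 4.33
G (White): max(14, 0, 17) = 17
E (Black): min(4.33, 17) = 4.33
Root (White): max(11.5, 4.33) = 11.5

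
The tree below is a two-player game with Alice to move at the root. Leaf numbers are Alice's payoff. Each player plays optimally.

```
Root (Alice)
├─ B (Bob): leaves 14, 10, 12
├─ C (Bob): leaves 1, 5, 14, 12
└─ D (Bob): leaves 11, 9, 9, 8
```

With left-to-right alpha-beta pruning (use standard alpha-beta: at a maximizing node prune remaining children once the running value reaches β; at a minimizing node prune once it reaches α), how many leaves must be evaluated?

6

B [α=-∞,β=+∞]: v=10
C [α=10,β=+∞]: v=1 after child 1 ≤ α → α-cutoff, skip 3
D [α=10,β=+∞]: v=9 after child 2 ≤ α → α-cutoff, skip 2
Root [α=-∞,β=+∞]: v=10
Leaves evaluated: 6 of 11.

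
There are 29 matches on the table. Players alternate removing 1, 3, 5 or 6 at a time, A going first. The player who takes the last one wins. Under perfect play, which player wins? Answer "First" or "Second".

First

Mark each pile size as W (mover wins) or L (mover loses):
i:   0  1  2  3  4  5  6  7  8  9 10 11 12 13 14 15 16 17 18 19 20 21 22 23 24 25 26 27 28 29
     L  W  L  W  L  W  W  W  W  W  W  L  W  L  W  L  W  W  W  W  W  W  L  W  L  W  L  W  W  W
Position 29 is W, so the first player wins.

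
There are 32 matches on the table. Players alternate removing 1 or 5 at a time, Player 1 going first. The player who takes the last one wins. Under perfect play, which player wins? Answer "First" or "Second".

Compute winning (W) and losing (L) positions by backward induction:
i:   0  1  2  3  4  5  6  7  8  9 10 11 12 13 14 15 16 17 18 19 20 21 22 23 24 25 26 27 28 29 30 31 32
     L  W  L  W  L  W  L  W  L  W  L  W  L  W  L  W  L  W  L  W  L  W  L  W  L  W  L  W  L  W  L  W  L
Position 32 is L, so the second player wins.

Second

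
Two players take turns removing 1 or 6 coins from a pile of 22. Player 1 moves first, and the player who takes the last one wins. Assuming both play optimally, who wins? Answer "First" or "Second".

First

Positions where the player to move wins (W) vs loses (L):
i:   0  1  2  3  4  5  6  7  8  9 10 11 12 13 14 15 16 17 18 19 20 21 22
     L  W  L  W  L  W  W  L  W  L  W  L  W  W  L  W  L  W  L  W  W  L  W
Position 22 is W, so the first player wins.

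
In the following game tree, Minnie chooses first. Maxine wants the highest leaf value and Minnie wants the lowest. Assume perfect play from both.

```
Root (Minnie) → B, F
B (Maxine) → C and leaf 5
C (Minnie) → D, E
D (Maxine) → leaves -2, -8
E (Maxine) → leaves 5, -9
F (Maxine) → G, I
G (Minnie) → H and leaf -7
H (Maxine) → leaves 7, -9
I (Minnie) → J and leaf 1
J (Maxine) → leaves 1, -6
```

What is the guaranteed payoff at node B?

5

D: max(-2, -8) = -2
E: max(5, -9) = 5
C: min(-2, 5) = -2
B: max(-2, 5) = 5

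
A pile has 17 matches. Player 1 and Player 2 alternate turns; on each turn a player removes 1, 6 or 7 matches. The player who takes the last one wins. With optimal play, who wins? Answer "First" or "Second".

First

Positions where the player to move wins (W) vs loses (L):
i:   0  1  2  3  4  5  6  7  8  9 10 11 12 13 14 15 16 17
     L  W  L  W  L  W  W  W  W  W  W  W  L  W  L  W  L  W
Position 17 is W, so the first player wins.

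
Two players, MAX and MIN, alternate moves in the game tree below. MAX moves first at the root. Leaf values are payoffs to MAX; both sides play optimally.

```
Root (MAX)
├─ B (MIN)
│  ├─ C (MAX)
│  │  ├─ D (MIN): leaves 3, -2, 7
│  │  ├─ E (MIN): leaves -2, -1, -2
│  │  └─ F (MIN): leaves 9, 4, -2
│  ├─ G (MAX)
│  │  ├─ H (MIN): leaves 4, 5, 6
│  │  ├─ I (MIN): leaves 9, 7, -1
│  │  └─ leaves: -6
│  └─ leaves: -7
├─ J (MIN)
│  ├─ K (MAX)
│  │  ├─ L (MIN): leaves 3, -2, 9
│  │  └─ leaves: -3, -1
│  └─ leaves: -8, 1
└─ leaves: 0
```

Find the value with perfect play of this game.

D (MIN): min(3, -2, 7) = -2
E (MIN): min(-2, -1, -2) = -2
F (MIN): min(9, 4, -2) = -2
C (MAX): max(-2, -2, -2) = -2
H (MIN): min(4, 5, 6) = 4
I (MIN): min(9, 7, -1) = -1
G (MAX): max(4, -1, -6) = 4
B (MIN): min(-2, 4, -7) = -7
L (MIN): min(3, -2, 9) = -2
K (MAX): max(-2, -3, -1) = -1
J (MIN): min(-1, -8, 1) = -8
Root (MAX): max(-7, -8, 0) = 0

0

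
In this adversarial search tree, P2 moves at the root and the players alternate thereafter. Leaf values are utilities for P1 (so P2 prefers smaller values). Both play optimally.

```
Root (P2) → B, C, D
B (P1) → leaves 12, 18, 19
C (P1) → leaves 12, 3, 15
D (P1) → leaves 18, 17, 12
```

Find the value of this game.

15

B (P1): max(12, 18, 19) = 19
C (P1): max(12, 3, 15) = 15
D (P1): max(18, 17, 12) = 18
Root (P2): min(19, 15, 18) = 15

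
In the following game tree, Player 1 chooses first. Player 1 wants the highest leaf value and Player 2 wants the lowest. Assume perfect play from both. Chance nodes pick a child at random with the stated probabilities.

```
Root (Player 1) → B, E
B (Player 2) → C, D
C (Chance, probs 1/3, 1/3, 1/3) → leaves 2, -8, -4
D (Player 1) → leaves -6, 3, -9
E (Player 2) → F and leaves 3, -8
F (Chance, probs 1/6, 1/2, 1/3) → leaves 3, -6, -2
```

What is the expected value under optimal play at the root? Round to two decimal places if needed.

-3.33

C (Chance): 1/3·2 + 1/3·-8 + 1/3·-4 = -3.33
D (Player 1): max(-6, 3, -9) = 3
B (Player 2): min(-3.33, 3) = -3.33
F (Chance): 1/6·3 + 1/2·-6 + 1/3·-2 = -3.17
E (Player 2): min(-3.17, 3, -8) = -8
Root (Player 1): max(-3.33, -8) = -3.33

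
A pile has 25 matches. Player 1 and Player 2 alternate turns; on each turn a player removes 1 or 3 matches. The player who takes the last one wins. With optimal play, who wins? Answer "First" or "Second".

W/L table (W = player to move can force a win):
i:   0  1  2  3  4  5  6  7  8  9 10 11 12 13 14 15 16 17 18 19 20 21 22 23 24 25
     L  W  L  W  L  W  L  W  L  W  L  W  L  W  L  W  L  W  L  W  L  W  L  W  L  W
Position 25 is W, so the first player wins.

First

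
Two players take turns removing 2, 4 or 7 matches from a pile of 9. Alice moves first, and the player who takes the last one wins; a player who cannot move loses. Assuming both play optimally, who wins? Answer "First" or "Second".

Second

W/L table (W = player to move can force a win):
i:   0  1  2  3  4  5  6  7  8  9
     L  L  W  W  W  W  L  W  W  L
Position 9 is L, so the second player wins.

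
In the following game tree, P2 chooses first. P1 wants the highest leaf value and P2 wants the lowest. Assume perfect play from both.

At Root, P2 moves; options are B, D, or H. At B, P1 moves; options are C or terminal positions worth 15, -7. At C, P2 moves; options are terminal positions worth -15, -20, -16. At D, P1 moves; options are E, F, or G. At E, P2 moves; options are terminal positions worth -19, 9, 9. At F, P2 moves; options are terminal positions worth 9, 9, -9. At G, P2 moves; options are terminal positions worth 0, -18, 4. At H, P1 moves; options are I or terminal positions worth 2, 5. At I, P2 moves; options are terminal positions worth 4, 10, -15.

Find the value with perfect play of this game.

C (P2): min(-15, -20, -16) = -20
B (P1): max(-20, 15, -7) = 15
E (P2): min(-19, 9, 9) = -19
F (P2): min(9, 9, -9) = -9
G (P2): min(0, -18, 4) = -18
D (P1): max(-19, -9, -18) = -9
I (P2): min(4, 10, -15) = -15
H (P1): max(-15, 2, 5) = 5
Root (P2): min(15, -9, 5) = -9

-9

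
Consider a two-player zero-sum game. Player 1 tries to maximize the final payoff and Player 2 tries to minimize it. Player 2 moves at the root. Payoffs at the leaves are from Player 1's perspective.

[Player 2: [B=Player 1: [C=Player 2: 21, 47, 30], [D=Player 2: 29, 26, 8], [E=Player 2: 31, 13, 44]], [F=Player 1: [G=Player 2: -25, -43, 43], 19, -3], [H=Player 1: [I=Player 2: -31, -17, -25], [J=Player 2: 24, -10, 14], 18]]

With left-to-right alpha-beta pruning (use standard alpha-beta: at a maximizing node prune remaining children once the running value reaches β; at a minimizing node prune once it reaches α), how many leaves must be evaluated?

20

C [α=-∞,β=+∞]: v=21
D [α=21,β=+∞]: v=8
E [α=21,β=+∞]: v=13 after child 2 ≤ α → α-cutoff, skip 1
B [α=-∞,β=+∞]: v=21
G [α=-∞,β=21]: v=-43
F [α=-∞,β=21]: v=19
I [α=-∞,β=19]: v=-31
J [α=-31,β=19]: v=-10
H [α=-∞,β=19]: v=18
Root [α=-∞,β=+∞]: v=18
Leaves evaluated: 20 of 21.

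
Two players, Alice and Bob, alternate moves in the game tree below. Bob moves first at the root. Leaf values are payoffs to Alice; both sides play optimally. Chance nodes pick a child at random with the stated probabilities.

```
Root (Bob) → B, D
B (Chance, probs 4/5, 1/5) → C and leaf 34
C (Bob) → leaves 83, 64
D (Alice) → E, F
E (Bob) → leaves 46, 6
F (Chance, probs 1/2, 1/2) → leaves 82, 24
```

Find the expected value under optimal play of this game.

C (Bob): min(83, 64) = 64
B (Chance): 4/5·64 + 1/5·34 = 58
E (Bob): min(46, 6) = 6
F (Chance): 1/2·82 + 1/2·24 = 53
D (Alice): max(6, 53) = 53
Root (Bob): min(58, 53) = 53

53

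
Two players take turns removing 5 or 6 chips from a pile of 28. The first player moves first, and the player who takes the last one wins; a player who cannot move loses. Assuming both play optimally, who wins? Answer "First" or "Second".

Compute winning (W) and losing (L) positions by backward induction:
i:   0  1  2  3  4  5  6  7  8  9 10 11 12 13 14 15 16 17 18 19 20 21 22 23 24 25 26 27 28
     L  L  L  L  L  W  W  W  W  W  W  L  L  L  L  L  W  W  W  W  W  W  L  L  L  L  L  W  W
Position 28 is W, so the first player wins.

First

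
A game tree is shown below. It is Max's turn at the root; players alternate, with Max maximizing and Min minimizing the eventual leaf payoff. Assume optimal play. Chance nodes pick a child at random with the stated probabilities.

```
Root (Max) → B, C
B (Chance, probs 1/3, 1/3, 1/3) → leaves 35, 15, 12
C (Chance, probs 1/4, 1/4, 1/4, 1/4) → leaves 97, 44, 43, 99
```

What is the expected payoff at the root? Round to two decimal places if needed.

B (Chance): 1/3·35 + 1/3·15 + 1/3·12 = 20.67
C (Chance): 1/4·97 + 1/4·44 + 1/4·43 + 1/4·99 = 70.75
Root (Max): max(20.67, 70.75) = 70.75

70.75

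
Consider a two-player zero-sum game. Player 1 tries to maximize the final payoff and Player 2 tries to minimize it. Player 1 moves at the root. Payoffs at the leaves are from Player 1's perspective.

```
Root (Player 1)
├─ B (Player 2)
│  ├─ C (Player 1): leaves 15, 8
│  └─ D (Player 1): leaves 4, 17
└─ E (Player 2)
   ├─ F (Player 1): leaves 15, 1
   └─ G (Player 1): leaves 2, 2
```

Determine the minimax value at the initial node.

15

C (Player 1): max(15, 8) = 15
D (Player 1): max(4, 17) = 17
B (Player 2): min(15, 17) = 15
F (Player 1): max(15, 1) = 15
G (Player 1): max(2, 2) = 2
E (Player 2): min(15, 2) = 2
Root (Player 1): max(15, 2) = 15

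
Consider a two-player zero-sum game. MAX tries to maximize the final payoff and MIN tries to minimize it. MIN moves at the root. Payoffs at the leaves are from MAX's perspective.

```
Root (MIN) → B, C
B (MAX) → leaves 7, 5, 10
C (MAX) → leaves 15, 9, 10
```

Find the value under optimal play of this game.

10

B (MAX): max(7, 5, 10) = 10
C (MAX): max(15, 9, 10) = 15
Root (MIN): min(10, 15) = 10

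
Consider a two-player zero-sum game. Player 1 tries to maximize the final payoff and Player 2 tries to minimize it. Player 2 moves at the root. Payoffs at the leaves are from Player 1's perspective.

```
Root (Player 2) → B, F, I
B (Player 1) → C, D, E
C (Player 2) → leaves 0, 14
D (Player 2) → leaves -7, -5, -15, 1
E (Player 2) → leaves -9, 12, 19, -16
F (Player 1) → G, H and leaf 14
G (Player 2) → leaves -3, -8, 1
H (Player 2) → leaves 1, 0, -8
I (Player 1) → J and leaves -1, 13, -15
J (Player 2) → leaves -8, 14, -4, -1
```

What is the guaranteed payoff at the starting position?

0

C (Player 2): min(0, 14) = 0
D (Player 2): min(-7, -5, -15, 1) = -15
E (Player 2): min(-9, 12, 19, -16) = -16
B (Player 1): max(0, -15, -16) = 0
G (Player 2): min(-3, -8, 1) = -8
H (Player 2): min(1, 0, -8) = -8
F (Player 1): max(-8, -8, 14) = 14
J (Player 2): min(-8, 14, -4, -1) = -8
I (Player 1): max(-8, -1, 13, -15) = 13
Root (Player 2): min(0, 14, 13) = 0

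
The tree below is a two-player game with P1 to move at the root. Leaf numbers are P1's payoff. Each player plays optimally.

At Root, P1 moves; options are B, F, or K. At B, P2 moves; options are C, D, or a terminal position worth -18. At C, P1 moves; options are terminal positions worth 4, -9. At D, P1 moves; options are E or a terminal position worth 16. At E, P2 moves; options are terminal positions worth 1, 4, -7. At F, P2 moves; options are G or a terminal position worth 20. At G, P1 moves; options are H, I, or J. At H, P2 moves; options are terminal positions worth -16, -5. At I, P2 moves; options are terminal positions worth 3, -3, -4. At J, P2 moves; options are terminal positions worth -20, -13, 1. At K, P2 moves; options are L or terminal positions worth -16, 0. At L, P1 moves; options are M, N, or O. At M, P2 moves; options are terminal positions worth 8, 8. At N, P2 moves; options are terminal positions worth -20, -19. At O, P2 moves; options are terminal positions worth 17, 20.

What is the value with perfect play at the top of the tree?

C (P1): max(4, -9) = 4
E (P2): min(1, 4, -7) = -7
D (P1): max(-7, 16) = 16
B (P2): min(4, 16, -18) = -18
H (P2): min(-16, -5) = -16
I (P2): min(3, -3, -4) = -4
J (P2): min(-20, -13, 1) = -20
G (P1): max(-16, -4, -20) = -4
F (P2): min(-4, 20) = -4
M (P2): min(8, 8) = 8
N (P2): min(-20, -19) = -20
O (P2): min(17, 20) = 17
L (P1): max(8, -20, 17) = 17
K (P2): min(17, -16, 0) = -16
Root (P1): max(-18, -4, -16) = -4

-4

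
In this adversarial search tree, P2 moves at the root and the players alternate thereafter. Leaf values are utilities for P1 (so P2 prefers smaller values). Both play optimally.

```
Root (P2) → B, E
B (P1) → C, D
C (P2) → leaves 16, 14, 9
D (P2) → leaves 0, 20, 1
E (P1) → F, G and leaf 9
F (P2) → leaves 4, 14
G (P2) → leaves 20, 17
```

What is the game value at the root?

C (P2): min(16, 14, 9) = 9
D (P2): min(0, 20, 1) = 0
B (P1): max(9, 0) = 9
F (P2): min(4, 14) = 4
G (P2): min(20, 17) = 17
E (P1): max(4, 17, 9) = 17
Root (P2): min(9, 17) = 9

9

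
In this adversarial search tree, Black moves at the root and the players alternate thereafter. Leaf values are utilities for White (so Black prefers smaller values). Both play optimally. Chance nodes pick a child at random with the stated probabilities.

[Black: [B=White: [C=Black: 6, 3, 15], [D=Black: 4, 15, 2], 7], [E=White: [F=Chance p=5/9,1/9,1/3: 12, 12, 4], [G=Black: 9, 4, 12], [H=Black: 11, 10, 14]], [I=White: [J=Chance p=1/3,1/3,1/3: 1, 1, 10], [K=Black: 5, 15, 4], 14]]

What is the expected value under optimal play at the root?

7

C (Black): min(6, 3, 15) = 3
D (Black): min(4, 15, 2) = 2
B (White): max(3, 2, 7) = 7
F (Chance): 5/9·12 + 1/9·12 + 1/3·4 = 9.33
G (Black): min(9, 4, 12) = 4
H (Black): min(11, 10, 14) = 10
E (White): max(9.33, 4, 10) = 10
J (Chance): 1/3·1 + 1/3·1 + 1/3·10 = 4
K (Black): min(5, 15, 4) = 4
I (White): max(4, 4, 14) = 14
Root (Black): min(7, 10, 14) = 7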